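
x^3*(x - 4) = x^4 - 4*x^3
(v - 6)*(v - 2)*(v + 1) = v^3 - 7*v^2 + 4*v + 12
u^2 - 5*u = u*(u - 5)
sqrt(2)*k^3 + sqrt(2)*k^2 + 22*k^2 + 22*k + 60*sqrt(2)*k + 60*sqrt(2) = (k + 5*sqrt(2))*(k + 6*sqrt(2))*(sqrt(2)*k + sqrt(2))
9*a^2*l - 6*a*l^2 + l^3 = l*(-3*a + l)^2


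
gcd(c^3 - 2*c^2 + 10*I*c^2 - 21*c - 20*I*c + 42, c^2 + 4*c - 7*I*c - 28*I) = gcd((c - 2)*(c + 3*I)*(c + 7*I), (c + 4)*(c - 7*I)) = 1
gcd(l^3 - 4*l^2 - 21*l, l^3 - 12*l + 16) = 1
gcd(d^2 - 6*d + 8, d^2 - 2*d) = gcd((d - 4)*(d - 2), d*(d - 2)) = d - 2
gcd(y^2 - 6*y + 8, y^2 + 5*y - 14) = y - 2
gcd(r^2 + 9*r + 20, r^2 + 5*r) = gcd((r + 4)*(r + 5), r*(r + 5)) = r + 5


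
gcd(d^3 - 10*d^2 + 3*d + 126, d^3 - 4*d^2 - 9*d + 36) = d + 3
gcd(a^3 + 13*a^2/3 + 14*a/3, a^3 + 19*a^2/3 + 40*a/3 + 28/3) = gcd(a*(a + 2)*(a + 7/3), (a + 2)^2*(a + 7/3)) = a^2 + 13*a/3 + 14/3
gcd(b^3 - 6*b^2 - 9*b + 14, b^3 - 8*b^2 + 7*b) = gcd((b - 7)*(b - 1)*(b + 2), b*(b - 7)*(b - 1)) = b^2 - 8*b + 7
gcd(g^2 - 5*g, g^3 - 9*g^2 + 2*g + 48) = 1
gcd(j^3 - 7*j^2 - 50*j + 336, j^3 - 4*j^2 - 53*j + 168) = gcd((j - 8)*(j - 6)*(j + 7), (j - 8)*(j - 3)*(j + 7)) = j^2 - j - 56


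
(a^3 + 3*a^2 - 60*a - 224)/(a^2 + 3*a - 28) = (a^2 - 4*a - 32)/(a - 4)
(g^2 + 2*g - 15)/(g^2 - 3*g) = (g + 5)/g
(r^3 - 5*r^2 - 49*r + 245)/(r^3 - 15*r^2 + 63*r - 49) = (r^2 + 2*r - 35)/(r^2 - 8*r + 7)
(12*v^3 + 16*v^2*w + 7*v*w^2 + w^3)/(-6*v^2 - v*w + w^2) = (-6*v^2 - 5*v*w - w^2)/(3*v - w)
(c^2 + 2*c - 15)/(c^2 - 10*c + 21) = (c + 5)/(c - 7)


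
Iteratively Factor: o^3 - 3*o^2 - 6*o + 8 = (o - 1)*(o^2 - 2*o - 8) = (o - 4)*(o - 1)*(o + 2)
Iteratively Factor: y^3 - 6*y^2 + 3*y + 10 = (y - 5)*(y^2 - y - 2) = (y - 5)*(y + 1)*(y - 2)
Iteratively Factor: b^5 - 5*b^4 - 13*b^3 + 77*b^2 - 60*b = (b - 3)*(b^4 - 2*b^3 - 19*b^2 + 20*b) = (b - 5)*(b - 3)*(b^3 + 3*b^2 - 4*b) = (b - 5)*(b - 3)*(b + 4)*(b^2 - b) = (b - 5)*(b - 3)*(b - 1)*(b + 4)*(b)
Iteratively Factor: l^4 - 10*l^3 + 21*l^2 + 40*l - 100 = (l + 2)*(l^3 - 12*l^2 + 45*l - 50) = (l - 5)*(l + 2)*(l^2 - 7*l + 10) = (l - 5)^2*(l + 2)*(l - 2)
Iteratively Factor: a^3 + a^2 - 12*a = (a + 4)*(a^2 - 3*a) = a*(a + 4)*(a - 3)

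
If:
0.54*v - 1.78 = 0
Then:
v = 3.30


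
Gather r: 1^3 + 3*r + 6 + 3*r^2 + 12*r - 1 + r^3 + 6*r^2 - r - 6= r^3 + 9*r^2 + 14*r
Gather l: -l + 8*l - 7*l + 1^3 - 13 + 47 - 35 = 0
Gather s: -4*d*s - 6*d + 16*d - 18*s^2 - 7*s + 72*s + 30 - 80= 10*d - 18*s^2 + s*(65 - 4*d) - 50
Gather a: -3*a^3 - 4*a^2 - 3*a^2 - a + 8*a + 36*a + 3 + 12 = -3*a^3 - 7*a^2 + 43*a + 15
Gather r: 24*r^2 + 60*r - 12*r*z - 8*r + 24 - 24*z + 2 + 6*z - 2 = 24*r^2 + r*(52 - 12*z) - 18*z + 24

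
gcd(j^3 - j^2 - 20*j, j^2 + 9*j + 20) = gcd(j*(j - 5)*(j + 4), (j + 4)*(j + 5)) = j + 4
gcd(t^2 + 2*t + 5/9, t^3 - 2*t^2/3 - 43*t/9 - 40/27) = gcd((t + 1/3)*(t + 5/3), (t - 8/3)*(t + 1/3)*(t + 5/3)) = t^2 + 2*t + 5/9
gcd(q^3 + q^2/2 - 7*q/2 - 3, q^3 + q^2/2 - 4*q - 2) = q - 2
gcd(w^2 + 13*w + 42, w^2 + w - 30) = w + 6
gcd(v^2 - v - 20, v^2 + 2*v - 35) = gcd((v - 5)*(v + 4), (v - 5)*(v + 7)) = v - 5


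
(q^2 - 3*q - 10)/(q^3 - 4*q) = (q - 5)/(q*(q - 2))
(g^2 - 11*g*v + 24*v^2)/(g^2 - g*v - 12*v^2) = (-g^2 + 11*g*v - 24*v^2)/(-g^2 + g*v + 12*v^2)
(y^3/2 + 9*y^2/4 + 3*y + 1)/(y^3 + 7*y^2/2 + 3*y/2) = (y^2 + 4*y + 4)/(2*y*(y + 3))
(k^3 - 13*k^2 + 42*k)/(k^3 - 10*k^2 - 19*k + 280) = k*(k - 6)/(k^2 - 3*k - 40)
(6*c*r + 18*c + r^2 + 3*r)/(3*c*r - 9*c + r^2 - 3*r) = (6*c*r + 18*c + r^2 + 3*r)/(3*c*r - 9*c + r^2 - 3*r)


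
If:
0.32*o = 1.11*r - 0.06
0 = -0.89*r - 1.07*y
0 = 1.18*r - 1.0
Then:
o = 2.75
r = 0.85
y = -0.70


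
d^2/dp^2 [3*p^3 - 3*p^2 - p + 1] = 18*p - 6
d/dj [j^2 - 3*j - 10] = 2*j - 3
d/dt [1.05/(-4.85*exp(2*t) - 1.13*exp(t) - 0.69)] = (10.185*exp(t) + 1.1865)*exp(t)/(4.85*exp(2*t) + 1.13*exp(t) + 0.69)^2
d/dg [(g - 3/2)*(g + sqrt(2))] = 2*g - 3/2 + sqrt(2)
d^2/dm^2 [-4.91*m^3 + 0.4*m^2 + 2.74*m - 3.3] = 0.8 - 29.46*m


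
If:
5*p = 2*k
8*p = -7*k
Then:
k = 0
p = 0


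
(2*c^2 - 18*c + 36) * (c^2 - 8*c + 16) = 2*c^4 - 34*c^3 + 212*c^2 - 576*c + 576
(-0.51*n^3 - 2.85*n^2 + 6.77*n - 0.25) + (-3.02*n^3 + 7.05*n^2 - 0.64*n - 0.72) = -3.53*n^3 + 4.2*n^2 + 6.13*n - 0.97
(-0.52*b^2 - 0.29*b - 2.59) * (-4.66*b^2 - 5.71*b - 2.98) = 2.4232*b^4 + 4.3206*b^3 + 15.2749*b^2 + 15.6531*b + 7.7182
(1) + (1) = 2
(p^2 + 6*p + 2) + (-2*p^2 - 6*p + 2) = 4 - p^2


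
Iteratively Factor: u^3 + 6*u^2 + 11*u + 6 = (u + 2)*(u^2 + 4*u + 3) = (u + 2)*(u + 3)*(u + 1)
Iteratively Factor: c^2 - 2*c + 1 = (c - 1)*(c - 1)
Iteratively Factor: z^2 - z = (z - 1)*(z)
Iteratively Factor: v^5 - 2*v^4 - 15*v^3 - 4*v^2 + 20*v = (v - 5)*(v^4 + 3*v^3 - 4*v) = (v - 5)*(v + 2)*(v^3 + v^2 - 2*v) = v*(v - 5)*(v + 2)*(v^2 + v - 2) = v*(v - 5)*(v + 2)^2*(v - 1)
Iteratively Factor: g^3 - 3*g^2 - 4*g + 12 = (g - 3)*(g^2 - 4) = (g - 3)*(g + 2)*(g - 2)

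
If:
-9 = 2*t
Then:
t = -9/2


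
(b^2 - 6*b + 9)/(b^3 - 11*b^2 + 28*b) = (b^2 - 6*b + 9)/(b*(b^2 - 11*b + 28))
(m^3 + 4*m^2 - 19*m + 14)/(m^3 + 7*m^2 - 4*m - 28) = (m - 1)/(m + 2)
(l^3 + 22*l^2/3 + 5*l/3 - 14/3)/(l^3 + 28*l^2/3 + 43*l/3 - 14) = (l + 1)/(l + 3)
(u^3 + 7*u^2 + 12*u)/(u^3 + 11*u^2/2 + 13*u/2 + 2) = 2*u*(u + 3)/(2*u^2 + 3*u + 1)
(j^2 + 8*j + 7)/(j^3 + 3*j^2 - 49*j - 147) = (j + 1)/(j^2 - 4*j - 21)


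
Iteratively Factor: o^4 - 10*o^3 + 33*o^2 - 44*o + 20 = (o - 2)*(o^3 - 8*o^2 + 17*o - 10) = (o - 5)*(o - 2)*(o^2 - 3*o + 2) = (o - 5)*(o - 2)*(o - 1)*(o - 2)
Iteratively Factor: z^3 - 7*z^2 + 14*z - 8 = (z - 4)*(z^2 - 3*z + 2) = (z - 4)*(z - 1)*(z - 2)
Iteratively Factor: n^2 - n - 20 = (n - 5)*(n + 4)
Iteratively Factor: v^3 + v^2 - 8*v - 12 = (v + 2)*(v^2 - v - 6) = (v - 3)*(v + 2)*(v + 2)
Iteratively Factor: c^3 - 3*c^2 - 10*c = (c)*(c^2 - 3*c - 10) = c*(c + 2)*(c - 5)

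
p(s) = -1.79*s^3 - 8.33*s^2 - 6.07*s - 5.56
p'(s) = -5.37*s^2 - 16.66*s - 6.07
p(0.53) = -11.38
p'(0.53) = -16.41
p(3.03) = -150.22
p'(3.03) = -105.85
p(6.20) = -790.01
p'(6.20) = -315.78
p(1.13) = -25.64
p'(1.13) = -31.75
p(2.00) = -65.34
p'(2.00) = -60.87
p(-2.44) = -14.34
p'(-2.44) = 2.61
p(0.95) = -20.38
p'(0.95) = -26.74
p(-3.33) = -11.62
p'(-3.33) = -10.14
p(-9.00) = 679.25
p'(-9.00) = -291.10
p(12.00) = -4371.04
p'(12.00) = -979.27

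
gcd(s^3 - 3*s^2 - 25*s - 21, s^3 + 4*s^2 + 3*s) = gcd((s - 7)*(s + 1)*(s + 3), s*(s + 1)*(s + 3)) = s^2 + 4*s + 3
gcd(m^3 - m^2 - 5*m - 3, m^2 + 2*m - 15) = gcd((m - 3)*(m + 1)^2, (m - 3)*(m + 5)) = m - 3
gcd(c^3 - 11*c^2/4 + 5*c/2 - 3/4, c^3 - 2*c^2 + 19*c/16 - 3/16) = c^2 - 7*c/4 + 3/4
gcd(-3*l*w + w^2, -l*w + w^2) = w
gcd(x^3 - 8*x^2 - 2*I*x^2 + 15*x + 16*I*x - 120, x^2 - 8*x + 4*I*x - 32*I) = x - 8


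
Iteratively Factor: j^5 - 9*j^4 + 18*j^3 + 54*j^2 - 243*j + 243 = (j - 3)*(j^4 - 6*j^3 + 54*j - 81) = (j - 3)*(j + 3)*(j^3 - 9*j^2 + 27*j - 27) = (j - 3)^2*(j + 3)*(j^2 - 6*j + 9) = (j - 3)^3*(j + 3)*(j - 3)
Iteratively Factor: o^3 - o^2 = (o)*(o^2 - o) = o*(o - 1)*(o)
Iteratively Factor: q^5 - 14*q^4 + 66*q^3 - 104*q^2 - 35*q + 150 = (q - 5)*(q^4 - 9*q^3 + 21*q^2 + q - 30) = (q - 5)*(q - 2)*(q^3 - 7*q^2 + 7*q + 15) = (q - 5)*(q - 3)*(q - 2)*(q^2 - 4*q - 5) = (q - 5)*(q - 3)*(q - 2)*(q + 1)*(q - 5)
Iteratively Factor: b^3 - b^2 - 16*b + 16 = (b + 4)*(b^2 - 5*b + 4) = (b - 4)*(b + 4)*(b - 1)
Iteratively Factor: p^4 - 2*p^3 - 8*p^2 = (p)*(p^3 - 2*p^2 - 8*p) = p*(p + 2)*(p^2 - 4*p) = p*(p - 4)*(p + 2)*(p)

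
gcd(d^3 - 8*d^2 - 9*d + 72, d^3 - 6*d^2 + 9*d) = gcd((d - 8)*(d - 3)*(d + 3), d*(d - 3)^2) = d - 3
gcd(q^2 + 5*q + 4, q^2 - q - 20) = q + 4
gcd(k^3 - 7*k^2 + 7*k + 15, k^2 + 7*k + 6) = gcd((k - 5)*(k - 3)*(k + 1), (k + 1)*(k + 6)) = k + 1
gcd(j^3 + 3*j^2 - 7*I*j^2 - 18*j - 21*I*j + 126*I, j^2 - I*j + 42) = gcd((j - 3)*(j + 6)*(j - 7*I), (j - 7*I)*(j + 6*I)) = j - 7*I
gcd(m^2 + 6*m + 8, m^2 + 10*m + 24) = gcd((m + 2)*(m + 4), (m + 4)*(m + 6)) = m + 4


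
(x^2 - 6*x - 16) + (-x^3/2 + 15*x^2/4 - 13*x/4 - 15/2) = -x^3/2 + 19*x^2/4 - 37*x/4 - 47/2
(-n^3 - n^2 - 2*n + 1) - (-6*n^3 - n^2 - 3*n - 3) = 5*n^3 + n + 4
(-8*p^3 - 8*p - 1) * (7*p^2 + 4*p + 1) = -56*p^5 - 32*p^4 - 64*p^3 - 39*p^2 - 12*p - 1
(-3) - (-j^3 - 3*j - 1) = j^3 + 3*j - 2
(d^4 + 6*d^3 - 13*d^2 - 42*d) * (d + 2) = d^5 + 8*d^4 - d^3 - 68*d^2 - 84*d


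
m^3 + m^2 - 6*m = m*(m - 2)*(m + 3)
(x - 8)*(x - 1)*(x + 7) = x^3 - 2*x^2 - 55*x + 56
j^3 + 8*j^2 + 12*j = j*(j + 2)*(j + 6)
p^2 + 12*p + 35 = (p + 5)*(p + 7)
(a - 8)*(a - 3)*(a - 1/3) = a^3 - 34*a^2/3 + 83*a/3 - 8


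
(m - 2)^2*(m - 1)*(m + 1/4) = m^4 - 19*m^3/4 + 27*m^2/4 - 2*m - 1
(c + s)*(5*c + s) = 5*c^2 + 6*c*s + s^2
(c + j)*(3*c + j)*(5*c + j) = 15*c^3 + 23*c^2*j + 9*c*j^2 + j^3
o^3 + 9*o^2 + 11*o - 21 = (o - 1)*(o + 3)*(o + 7)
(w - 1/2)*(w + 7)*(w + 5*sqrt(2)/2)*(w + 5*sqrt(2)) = w^4 + 13*w^3/2 + 15*sqrt(2)*w^3/2 + 43*w^2/2 + 195*sqrt(2)*w^2/4 - 105*sqrt(2)*w/4 + 325*w/2 - 175/2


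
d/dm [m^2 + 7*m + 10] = 2*m + 7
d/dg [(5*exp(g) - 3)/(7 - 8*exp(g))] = 11*exp(g)/(8*exp(g) - 7)^2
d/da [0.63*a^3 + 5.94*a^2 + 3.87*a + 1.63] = 1.89*a^2 + 11.88*a + 3.87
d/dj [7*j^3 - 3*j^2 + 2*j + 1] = 21*j^2 - 6*j + 2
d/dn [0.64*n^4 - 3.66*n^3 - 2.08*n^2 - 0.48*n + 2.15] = 2.56*n^3 - 10.98*n^2 - 4.16*n - 0.48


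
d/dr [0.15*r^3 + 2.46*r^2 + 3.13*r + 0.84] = 0.45*r^2 + 4.92*r + 3.13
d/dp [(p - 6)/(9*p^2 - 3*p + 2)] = (-9*p^2 + 108*p - 16)/(81*p^4 - 54*p^3 + 45*p^2 - 12*p + 4)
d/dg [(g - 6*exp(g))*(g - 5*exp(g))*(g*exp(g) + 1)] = (g + 1)*(g - 6*exp(g))*(g - 5*exp(g))*exp(g) - (g - 6*exp(g))*(g*exp(g) + 1)*(5*exp(g) - 1) - (g - 5*exp(g))*(g*exp(g) + 1)*(6*exp(g) - 1)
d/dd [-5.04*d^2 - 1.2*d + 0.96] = -10.08*d - 1.2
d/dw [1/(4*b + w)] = -1/(4*b + w)^2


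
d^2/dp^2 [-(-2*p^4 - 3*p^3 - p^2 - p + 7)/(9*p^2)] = 2*(2*p^4 + p - 21)/(9*p^4)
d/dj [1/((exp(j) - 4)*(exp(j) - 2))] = 2*(3 - exp(j))*exp(j)/(exp(4*j) - 12*exp(3*j) + 52*exp(2*j) - 96*exp(j) + 64)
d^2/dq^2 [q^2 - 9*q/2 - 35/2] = 2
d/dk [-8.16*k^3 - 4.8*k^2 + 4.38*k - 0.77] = -24.48*k^2 - 9.6*k + 4.38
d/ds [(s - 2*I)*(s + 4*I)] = 2*s + 2*I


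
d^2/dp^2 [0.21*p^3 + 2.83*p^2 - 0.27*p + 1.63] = 1.26*p + 5.66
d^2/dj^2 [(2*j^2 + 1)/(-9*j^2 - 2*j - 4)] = 18*j*(4*j^2 - 3*j - 6)/(729*j^6 + 486*j^5 + 1080*j^4 + 440*j^3 + 480*j^2 + 96*j + 64)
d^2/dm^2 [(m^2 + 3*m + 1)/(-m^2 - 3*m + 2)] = 6*(-3*m^2 - 9*m - 11)/(m^6 + 9*m^5 + 21*m^4 - 9*m^3 - 42*m^2 + 36*m - 8)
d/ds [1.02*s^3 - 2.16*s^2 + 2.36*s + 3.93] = 3.06*s^2 - 4.32*s + 2.36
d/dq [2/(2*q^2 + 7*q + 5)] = 2*(-4*q - 7)/(2*q^2 + 7*q + 5)^2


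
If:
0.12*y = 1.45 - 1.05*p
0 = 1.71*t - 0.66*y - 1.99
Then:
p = 1.38095238095238 - 0.114285714285714*y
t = 0.385964912280702*y + 1.16374269005848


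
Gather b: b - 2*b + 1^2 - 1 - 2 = -b - 2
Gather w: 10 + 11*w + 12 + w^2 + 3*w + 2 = w^2 + 14*w + 24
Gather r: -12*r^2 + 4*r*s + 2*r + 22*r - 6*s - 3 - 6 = -12*r^2 + r*(4*s + 24) - 6*s - 9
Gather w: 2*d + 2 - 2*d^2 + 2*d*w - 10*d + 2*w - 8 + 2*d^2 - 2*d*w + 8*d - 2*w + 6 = 0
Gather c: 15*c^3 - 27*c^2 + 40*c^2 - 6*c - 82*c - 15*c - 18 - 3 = 15*c^3 + 13*c^2 - 103*c - 21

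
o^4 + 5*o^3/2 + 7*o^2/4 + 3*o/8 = o*(o + 1/2)^2*(o + 3/2)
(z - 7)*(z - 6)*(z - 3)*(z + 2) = z^4 - 14*z^3 + 49*z^2 + 36*z - 252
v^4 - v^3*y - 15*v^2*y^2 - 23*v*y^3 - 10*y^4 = (v - 5*y)*(v + y)^2*(v + 2*y)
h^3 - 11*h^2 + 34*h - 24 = (h - 6)*(h - 4)*(h - 1)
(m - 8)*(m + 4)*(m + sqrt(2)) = m^3 - 4*m^2 + sqrt(2)*m^2 - 32*m - 4*sqrt(2)*m - 32*sqrt(2)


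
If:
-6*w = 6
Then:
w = -1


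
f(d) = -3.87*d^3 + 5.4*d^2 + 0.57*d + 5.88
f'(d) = -11.61*d^2 + 10.8*d + 0.57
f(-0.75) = 10.12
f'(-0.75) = -14.06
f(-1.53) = 31.51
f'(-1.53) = -43.13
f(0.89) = 7.94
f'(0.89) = 0.99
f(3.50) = -91.90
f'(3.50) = -103.85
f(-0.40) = 6.76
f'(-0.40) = -5.61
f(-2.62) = 111.06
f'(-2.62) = -107.42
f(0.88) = 7.93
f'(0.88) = 1.08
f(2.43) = -16.38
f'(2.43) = -41.74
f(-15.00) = 14273.58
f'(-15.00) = -2773.68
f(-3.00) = 157.26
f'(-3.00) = -136.32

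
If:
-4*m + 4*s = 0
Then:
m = s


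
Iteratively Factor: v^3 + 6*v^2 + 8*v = (v)*(v^2 + 6*v + 8) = v*(v + 4)*(v + 2)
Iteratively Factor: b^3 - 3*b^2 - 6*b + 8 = (b - 4)*(b^2 + b - 2) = (b - 4)*(b + 2)*(b - 1)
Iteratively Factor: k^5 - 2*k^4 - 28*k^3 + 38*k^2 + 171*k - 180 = (k + 4)*(k^4 - 6*k^3 - 4*k^2 + 54*k - 45) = (k - 5)*(k + 4)*(k^3 - k^2 - 9*k + 9) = (k - 5)*(k + 3)*(k + 4)*(k^2 - 4*k + 3) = (k - 5)*(k - 1)*(k + 3)*(k + 4)*(k - 3)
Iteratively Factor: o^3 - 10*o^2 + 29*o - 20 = (o - 1)*(o^2 - 9*o + 20) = (o - 4)*(o - 1)*(o - 5)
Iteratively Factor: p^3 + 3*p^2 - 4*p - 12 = (p + 2)*(p^2 + p - 6) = (p - 2)*(p + 2)*(p + 3)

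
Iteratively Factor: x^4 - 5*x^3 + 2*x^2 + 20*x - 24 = (x - 3)*(x^3 - 2*x^2 - 4*x + 8) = (x - 3)*(x - 2)*(x^2 - 4) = (x - 3)*(x - 2)^2*(x + 2)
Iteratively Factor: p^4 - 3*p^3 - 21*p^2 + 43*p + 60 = (p + 4)*(p^3 - 7*p^2 + 7*p + 15) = (p + 1)*(p + 4)*(p^2 - 8*p + 15) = (p - 5)*(p + 1)*(p + 4)*(p - 3)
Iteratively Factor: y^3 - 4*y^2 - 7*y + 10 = (y - 1)*(y^2 - 3*y - 10) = (y - 5)*(y - 1)*(y + 2)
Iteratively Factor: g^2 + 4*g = (g + 4)*(g)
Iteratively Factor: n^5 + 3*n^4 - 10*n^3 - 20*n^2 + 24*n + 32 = (n + 1)*(n^4 + 2*n^3 - 12*n^2 - 8*n + 32) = (n - 2)*(n + 1)*(n^3 + 4*n^2 - 4*n - 16) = (n - 2)*(n + 1)*(n + 4)*(n^2 - 4) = (n - 2)*(n + 1)*(n + 2)*(n + 4)*(n - 2)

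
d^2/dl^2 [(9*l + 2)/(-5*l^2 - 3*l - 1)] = 2*(-(9*l + 2)*(10*l + 3)^2 + (135*l + 37)*(5*l^2 + 3*l + 1))/(5*l^2 + 3*l + 1)^3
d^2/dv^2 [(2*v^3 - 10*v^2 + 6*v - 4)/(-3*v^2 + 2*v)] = 4*(-v^3 + 54*v^2 - 36*v + 8)/(v^3*(27*v^3 - 54*v^2 + 36*v - 8))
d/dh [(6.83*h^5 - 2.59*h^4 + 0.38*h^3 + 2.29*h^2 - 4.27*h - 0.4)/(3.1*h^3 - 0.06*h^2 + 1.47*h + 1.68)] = (42.346*h^7 - 9.2584*h^6 + 40.4712*h^5 + 38.8283*h^4 + 10.1864*h^3 + 8.7453*h^2 + 7.6464*h - 6.5856)/(9.61*h^6 - 0.372*h^5 + 9.1176*h^4 + 10.2396*h^3 + 1.9593*h^2 + 4.9392*h + 2.8224)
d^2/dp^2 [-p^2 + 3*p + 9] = -2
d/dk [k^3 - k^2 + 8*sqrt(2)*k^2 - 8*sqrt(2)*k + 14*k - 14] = 3*k^2 - 2*k + 16*sqrt(2)*k - 8*sqrt(2) + 14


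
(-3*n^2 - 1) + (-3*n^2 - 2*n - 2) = -6*n^2 - 2*n - 3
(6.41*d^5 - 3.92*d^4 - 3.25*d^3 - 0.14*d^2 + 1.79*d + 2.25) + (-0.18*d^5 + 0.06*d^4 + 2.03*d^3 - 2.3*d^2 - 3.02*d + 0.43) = 6.23*d^5 - 3.86*d^4 - 1.22*d^3 - 2.44*d^2 - 1.23*d + 2.68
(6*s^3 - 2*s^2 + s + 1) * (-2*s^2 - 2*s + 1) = -12*s^5 - 8*s^4 + 8*s^3 - 6*s^2 - s + 1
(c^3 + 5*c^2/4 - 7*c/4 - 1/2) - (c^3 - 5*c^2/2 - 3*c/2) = 15*c^2/4 - c/4 - 1/2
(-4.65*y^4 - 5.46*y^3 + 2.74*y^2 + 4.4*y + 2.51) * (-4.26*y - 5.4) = 19.809*y^5 + 48.3696*y^4 + 17.8116*y^3 - 33.54*y^2 - 34.4526*y - 13.554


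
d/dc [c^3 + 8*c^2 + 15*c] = 3*c^2 + 16*c + 15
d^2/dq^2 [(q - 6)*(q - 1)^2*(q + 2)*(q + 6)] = 20*q^3 - 234*q + 4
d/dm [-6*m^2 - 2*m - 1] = -12*m - 2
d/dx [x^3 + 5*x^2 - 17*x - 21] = 3*x^2 + 10*x - 17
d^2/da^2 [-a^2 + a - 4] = -2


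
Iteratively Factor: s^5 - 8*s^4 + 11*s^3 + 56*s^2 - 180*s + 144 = (s - 2)*(s^4 - 6*s^3 - s^2 + 54*s - 72) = (s - 2)^2*(s^3 - 4*s^2 - 9*s + 36) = (s - 2)^2*(s + 3)*(s^2 - 7*s + 12) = (s - 4)*(s - 2)^2*(s + 3)*(s - 3)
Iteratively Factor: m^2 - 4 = (m + 2)*(m - 2)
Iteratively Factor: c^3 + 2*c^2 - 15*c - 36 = (c + 3)*(c^2 - c - 12) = (c - 4)*(c + 3)*(c + 3)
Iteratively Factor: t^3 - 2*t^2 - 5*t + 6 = (t + 2)*(t^2 - 4*t + 3) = (t - 3)*(t + 2)*(t - 1)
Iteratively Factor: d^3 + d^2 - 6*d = (d - 2)*(d^2 + 3*d) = d*(d - 2)*(d + 3)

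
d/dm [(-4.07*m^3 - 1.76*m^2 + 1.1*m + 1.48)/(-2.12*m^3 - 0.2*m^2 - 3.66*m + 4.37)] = (-2.9172*m^4 + 34.4564*m^3 - 37.2833*m^2 - 14.7904*m + 10.2238)/(4.4944*m^6 + 0.848*m^5 + 15.5584*m^4 - 17.0648*m^3 + 11.6476*m^2 - 31.9884*m + 19.0969)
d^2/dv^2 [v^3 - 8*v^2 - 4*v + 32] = 6*v - 16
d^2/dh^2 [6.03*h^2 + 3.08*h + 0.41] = 12.0600000000000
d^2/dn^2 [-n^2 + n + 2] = -2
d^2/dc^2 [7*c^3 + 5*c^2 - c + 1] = 42*c + 10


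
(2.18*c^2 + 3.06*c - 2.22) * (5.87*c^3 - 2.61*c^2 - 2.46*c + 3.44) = 12.7966*c^5 + 12.2724*c^4 - 26.3808*c^3 + 5.7658*c^2 + 15.9876*c - 7.6368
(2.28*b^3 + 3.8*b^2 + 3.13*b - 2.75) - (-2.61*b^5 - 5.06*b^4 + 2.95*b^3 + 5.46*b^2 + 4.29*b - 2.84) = 2.61*b^5 + 5.06*b^4 - 0.67*b^3 - 1.66*b^2 - 1.16*b + 0.0899999999999999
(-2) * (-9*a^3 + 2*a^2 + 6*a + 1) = 18*a^3 - 4*a^2 - 12*a - 2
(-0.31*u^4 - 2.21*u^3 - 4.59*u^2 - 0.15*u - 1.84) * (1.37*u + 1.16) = -0.4247*u^5 - 3.3873*u^4 - 8.8519*u^3 - 5.5299*u^2 - 2.6948*u - 2.1344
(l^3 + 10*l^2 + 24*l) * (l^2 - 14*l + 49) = l^5 - 4*l^4 - 67*l^3 + 154*l^2 + 1176*l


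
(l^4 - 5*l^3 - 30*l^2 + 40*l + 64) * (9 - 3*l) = -3*l^5 + 24*l^4 + 45*l^3 - 390*l^2 + 168*l + 576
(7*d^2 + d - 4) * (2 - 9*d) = -63*d^3 + 5*d^2 + 38*d - 8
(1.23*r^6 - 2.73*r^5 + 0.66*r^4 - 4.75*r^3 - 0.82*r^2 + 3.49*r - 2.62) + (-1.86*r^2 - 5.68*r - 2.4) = 1.23*r^6 - 2.73*r^5 + 0.66*r^4 - 4.75*r^3 - 2.68*r^2 - 2.19*r - 5.02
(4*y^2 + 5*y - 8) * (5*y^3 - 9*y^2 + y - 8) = 20*y^5 - 11*y^4 - 81*y^3 + 45*y^2 - 48*y + 64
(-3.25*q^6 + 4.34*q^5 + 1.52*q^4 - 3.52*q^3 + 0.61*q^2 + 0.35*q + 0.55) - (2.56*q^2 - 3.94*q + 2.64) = -3.25*q^6 + 4.34*q^5 + 1.52*q^4 - 3.52*q^3 - 1.95*q^2 + 4.29*q - 2.09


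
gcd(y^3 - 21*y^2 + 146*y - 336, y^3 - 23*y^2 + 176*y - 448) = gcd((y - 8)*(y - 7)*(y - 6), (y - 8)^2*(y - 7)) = y^2 - 15*y + 56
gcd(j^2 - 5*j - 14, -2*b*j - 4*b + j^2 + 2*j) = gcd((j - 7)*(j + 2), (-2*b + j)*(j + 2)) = j + 2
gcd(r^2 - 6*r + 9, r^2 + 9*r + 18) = 1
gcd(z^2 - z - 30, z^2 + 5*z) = z + 5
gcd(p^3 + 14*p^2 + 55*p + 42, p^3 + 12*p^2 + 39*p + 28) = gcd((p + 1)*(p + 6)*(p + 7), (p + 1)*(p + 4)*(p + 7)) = p^2 + 8*p + 7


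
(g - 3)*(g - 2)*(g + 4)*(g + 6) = g^4 + 5*g^3 - 20*g^2 - 60*g + 144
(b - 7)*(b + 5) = b^2 - 2*b - 35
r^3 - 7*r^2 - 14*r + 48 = (r - 8)*(r - 2)*(r + 3)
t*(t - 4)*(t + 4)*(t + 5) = t^4 + 5*t^3 - 16*t^2 - 80*t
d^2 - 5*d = d*(d - 5)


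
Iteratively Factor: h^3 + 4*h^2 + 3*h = (h + 1)*(h^2 + 3*h) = h*(h + 1)*(h + 3)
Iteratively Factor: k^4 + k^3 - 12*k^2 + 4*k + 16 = (k + 4)*(k^3 - 3*k^2 + 4) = (k - 2)*(k + 4)*(k^2 - k - 2) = (k - 2)*(k + 1)*(k + 4)*(k - 2)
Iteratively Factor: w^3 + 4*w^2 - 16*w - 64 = (w - 4)*(w^2 + 8*w + 16) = (w - 4)*(w + 4)*(w + 4)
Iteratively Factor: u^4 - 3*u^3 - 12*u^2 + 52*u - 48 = (u + 4)*(u^3 - 7*u^2 + 16*u - 12) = (u - 2)*(u + 4)*(u^2 - 5*u + 6) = (u - 2)^2*(u + 4)*(u - 3)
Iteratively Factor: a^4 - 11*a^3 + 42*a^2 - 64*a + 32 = (a - 4)*(a^3 - 7*a^2 + 14*a - 8) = (a - 4)*(a - 2)*(a^2 - 5*a + 4) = (a - 4)^2*(a - 2)*(a - 1)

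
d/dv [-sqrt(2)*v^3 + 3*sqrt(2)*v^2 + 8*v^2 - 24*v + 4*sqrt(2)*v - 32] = -3*sqrt(2)*v^2 + 6*sqrt(2)*v + 16*v - 24 + 4*sqrt(2)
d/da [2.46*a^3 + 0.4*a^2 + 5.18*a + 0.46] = 7.38*a^2 + 0.8*a + 5.18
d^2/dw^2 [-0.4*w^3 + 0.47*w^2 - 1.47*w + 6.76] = 0.94 - 2.4*w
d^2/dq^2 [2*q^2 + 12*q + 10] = 4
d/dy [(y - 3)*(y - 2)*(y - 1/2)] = 3*y^2 - 11*y + 17/2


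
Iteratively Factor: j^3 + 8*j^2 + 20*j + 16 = (j + 2)*(j^2 + 6*j + 8) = (j + 2)*(j + 4)*(j + 2)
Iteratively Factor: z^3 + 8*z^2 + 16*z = (z + 4)*(z^2 + 4*z) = z*(z + 4)*(z + 4)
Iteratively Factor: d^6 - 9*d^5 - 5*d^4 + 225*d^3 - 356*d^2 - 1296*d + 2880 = (d - 4)*(d^5 - 5*d^4 - 25*d^3 + 125*d^2 + 144*d - 720) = (d - 5)*(d - 4)*(d^4 - 25*d^2 + 144) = (d - 5)*(d - 4)*(d + 4)*(d^3 - 4*d^2 - 9*d + 36) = (d - 5)*(d - 4)*(d + 3)*(d + 4)*(d^2 - 7*d + 12) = (d - 5)*(d - 4)*(d - 3)*(d + 3)*(d + 4)*(d - 4)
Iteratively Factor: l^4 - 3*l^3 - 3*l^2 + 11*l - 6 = (l - 3)*(l^3 - 3*l + 2) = (l - 3)*(l - 1)*(l^2 + l - 2) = (l - 3)*(l - 1)^2*(l + 2)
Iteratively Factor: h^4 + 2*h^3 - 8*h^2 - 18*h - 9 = (h + 1)*(h^3 + h^2 - 9*h - 9) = (h + 1)^2*(h^2 - 9) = (h + 1)^2*(h + 3)*(h - 3)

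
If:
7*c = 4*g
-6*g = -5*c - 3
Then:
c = 6/11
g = 21/22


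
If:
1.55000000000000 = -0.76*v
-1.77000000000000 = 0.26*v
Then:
No Solution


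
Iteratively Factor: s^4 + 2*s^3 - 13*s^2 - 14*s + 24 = (s + 2)*(s^3 - 13*s + 12) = (s - 1)*(s + 2)*(s^2 + s - 12) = (s - 3)*(s - 1)*(s + 2)*(s + 4)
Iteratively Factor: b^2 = (b)*(b)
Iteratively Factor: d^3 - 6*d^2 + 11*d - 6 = (d - 1)*(d^2 - 5*d + 6) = (d - 3)*(d - 1)*(d - 2)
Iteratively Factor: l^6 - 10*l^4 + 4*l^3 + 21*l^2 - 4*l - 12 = (l + 1)*(l^5 - l^4 - 9*l^3 + 13*l^2 + 8*l - 12) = (l - 2)*(l + 1)*(l^4 + l^3 - 7*l^2 - l + 6) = (l - 2)*(l + 1)^2*(l^3 - 7*l + 6) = (l - 2)*(l - 1)*(l + 1)^2*(l^2 + l - 6) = (l - 2)*(l - 1)*(l + 1)^2*(l + 3)*(l - 2)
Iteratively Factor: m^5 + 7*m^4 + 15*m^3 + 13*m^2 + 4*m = (m + 1)*(m^4 + 6*m^3 + 9*m^2 + 4*m) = (m + 1)^2*(m^3 + 5*m^2 + 4*m) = m*(m + 1)^2*(m^2 + 5*m + 4) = m*(m + 1)^2*(m + 4)*(m + 1)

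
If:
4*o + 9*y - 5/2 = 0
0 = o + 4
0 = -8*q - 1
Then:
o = -4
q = -1/8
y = 37/18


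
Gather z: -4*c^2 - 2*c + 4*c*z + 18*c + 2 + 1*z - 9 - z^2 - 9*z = -4*c^2 + 16*c - z^2 + z*(4*c - 8) - 7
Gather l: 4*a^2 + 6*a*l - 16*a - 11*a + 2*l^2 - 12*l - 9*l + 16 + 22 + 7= 4*a^2 - 27*a + 2*l^2 + l*(6*a - 21) + 45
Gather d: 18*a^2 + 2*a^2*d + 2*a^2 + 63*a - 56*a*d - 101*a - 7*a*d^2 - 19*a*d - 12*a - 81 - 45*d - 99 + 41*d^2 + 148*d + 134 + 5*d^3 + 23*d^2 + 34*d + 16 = 20*a^2 - 50*a + 5*d^3 + d^2*(64 - 7*a) + d*(2*a^2 - 75*a + 137) - 30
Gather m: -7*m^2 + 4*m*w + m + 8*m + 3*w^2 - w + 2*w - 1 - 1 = -7*m^2 + m*(4*w + 9) + 3*w^2 + w - 2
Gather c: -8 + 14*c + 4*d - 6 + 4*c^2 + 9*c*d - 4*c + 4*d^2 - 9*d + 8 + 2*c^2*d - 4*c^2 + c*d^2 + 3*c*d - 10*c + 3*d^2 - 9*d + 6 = 2*c^2*d + c*(d^2 + 12*d) + 7*d^2 - 14*d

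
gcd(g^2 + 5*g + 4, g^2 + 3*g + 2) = g + 1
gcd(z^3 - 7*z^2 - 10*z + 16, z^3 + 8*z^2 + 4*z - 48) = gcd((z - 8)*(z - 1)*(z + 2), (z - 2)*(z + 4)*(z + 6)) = 1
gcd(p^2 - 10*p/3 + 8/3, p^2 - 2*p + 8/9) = p - 4/3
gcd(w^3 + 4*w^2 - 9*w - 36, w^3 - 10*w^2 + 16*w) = 1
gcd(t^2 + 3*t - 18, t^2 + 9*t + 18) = t + 6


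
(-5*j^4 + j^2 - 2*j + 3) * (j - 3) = -5*j^5 + 15*j^4 + j^3 - 5*j^2 + 9*j - 9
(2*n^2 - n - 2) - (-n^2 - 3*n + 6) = 3*n^2 + 2*n - 8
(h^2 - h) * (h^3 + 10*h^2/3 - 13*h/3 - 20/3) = h^5 + 7*h^4/3 - 23*h^3/3 - 7*h^2/3 + 20*h/3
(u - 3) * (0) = 0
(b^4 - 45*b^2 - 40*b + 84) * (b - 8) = b^5 - 8*b^4 - 45*b^3 + 320*b^2 + 404*b - 672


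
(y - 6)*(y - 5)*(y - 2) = y^3 - 13*y^2 + 52*y - 60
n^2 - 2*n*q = n*(n - 2*q)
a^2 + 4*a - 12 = (a - 2)*(a + 6)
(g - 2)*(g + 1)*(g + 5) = g^3 + 4*g^2 - 7*g - 10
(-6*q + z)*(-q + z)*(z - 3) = 6*q^2*z - 18*q^2 - 7*q*z^2 + 21*q*z + z^3 - 3*z^2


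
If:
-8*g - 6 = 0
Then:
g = -3/4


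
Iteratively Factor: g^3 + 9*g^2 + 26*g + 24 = (g + 2)*(g^2 + 7*g + 12) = (g + 2)*(g + 4)*(g + 3)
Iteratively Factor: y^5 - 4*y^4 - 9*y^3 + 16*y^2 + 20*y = (y + 2)*(y^4 - 6*y^3 + 3*y^2 + 10*y) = (y + 1)*(y + 2)*(y^3 - 7*y^2 + 10*y) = (y - 5)*(y + 1)*(y + 2)*(y^2 - 2*y) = y*(y - 5)*(y + 1)*(y + 2)*(y - 2)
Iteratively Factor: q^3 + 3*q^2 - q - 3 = (q - 1)*(q^2 + 4*q + 3) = (q - 1)*(q + 3)*(q + 1)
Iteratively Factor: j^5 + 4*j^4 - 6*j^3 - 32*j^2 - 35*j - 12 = (j + 1)*(j^4 + 3*j^3 - 9*j^2 - 23*j - 12) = (j - 3)*(j + 1)*(j^3 + 6*j^2 + 9*j + 4) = (j - 3)*(j + 1)^2*(j^2 + 5*j + 4) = (j - 3)*(j + 1)^3*(j + 4)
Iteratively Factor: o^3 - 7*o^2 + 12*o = (o - 3)*(o^2 - 4*o) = (o - 4)*(o - 3)*(o)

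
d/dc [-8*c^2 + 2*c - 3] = 2 - 16*c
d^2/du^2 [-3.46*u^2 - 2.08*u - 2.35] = -6.92000000000000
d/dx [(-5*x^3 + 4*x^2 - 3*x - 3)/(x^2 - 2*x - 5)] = (-5*x^4 + 20*x^3 + 70*x^2 - 34*x + 9)/(x^4 - 4*x^3 - 6*x^2 + 20*x + 25)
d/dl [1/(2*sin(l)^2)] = -cos(l)/sin(l)^3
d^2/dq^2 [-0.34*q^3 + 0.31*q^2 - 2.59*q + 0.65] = 0.62 - 2.04*q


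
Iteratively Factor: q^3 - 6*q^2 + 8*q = (q)*(q^2 - 6*q + 8) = q*(q - 4)*(q - 2)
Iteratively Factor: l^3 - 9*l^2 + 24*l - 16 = (l - 1)*(l^2 - 8*l + 16) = (l - 4)*(l - 1)*(l - 4)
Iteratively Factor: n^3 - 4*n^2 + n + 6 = (n - 3)*(n^2 - n - 2) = (n - 3)*(n + 1)*(n - 2)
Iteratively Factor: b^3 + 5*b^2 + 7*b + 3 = (b + 1)*(b^2 + 4*b + 3) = (b + 1)*(b + 3)*(b + 1)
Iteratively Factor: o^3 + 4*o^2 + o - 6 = (o + 3)*(o^2 + o - 2) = (o - 1)*(o + 3)*(o + 2)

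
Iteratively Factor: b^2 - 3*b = (b - 3)*(b)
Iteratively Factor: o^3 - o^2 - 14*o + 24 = (o - 2)*(o^2 + o - 12) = (o - 3)*(o - 2)*(o + 4)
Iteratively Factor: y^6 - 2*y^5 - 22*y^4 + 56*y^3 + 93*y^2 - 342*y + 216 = (y - 1)*(y^5 - y^4 - 23*y^3 + 33*y^2 + 126*y - 216) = (y - 1)*(y + 4)*(y^4 - 5*y^3 - 3*y^2 + 45*y - 54) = (y - 3)*(y - 1)*(y + 4)*(y^3 - 2*y^2 - 9*y + 18) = (y - 3)*(y - 2)*(y - 1)*(y + 4)*(y^2 - 9) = (y - 3)*(y - 2)*(y - 1)*(y + 3)*(y + 4)*(y - 3)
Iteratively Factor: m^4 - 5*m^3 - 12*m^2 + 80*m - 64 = (m - 4)*(m^3 - m^2 - 16*m + 16) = (m - 4)*(m + 4)*(m^2 - 5*m + 4) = (m - 4)^2*(m + 4)*(m - 1)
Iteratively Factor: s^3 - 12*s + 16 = (s + 4)*(s^2 - 4*s + 4) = (s - 2)*(s + 4)*(s - 2)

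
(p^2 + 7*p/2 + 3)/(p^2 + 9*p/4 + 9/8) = 4*(p + 2)/(4*p + 3)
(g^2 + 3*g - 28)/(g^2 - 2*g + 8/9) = 9*(g^2 + 3*g - 28)/(9*g^2 - 18*g + 8)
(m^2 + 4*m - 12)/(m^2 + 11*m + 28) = (m^2 + 4*m - 12)/(m^2 + 11*m + 28)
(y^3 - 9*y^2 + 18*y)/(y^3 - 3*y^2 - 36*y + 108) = y/(y + 6)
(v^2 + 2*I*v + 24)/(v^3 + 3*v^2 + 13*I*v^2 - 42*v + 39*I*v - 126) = (v - 4*I)/(v^2 + v*(3 + 7*I) + 21*I)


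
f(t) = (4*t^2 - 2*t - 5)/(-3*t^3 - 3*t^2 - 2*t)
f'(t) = (8*t - 2)/(-3*t^3 - 3*t^2 - 2*t) + (4*t^2 - 2*t - 5)*(9*t^2 + 6*t + 2)/(-3*t^3 - 3*t^2 - 2*t)^2 = (12*t^4 - 12*t^3 - 59*t^2 - 30*t - 10)/(t^2*(9*t^4 + 18*t^3 + 21*t^2 + 12*t + 4))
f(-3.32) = 0.55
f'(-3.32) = 0.19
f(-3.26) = 0.56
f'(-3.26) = 0.20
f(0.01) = 247.23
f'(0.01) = -25001.50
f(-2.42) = 0.78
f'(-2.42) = 0.34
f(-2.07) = 0.91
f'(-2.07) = 0.39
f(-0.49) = -4.99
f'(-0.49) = -19.62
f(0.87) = 0.62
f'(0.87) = -2.28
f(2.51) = -0.21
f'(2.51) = -0.03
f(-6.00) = 0.27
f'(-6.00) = 0.05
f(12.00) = -0.10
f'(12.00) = 0.01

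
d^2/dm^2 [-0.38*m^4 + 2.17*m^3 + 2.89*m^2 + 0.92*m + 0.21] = -4.56*m^2 + 13.02*m + 5.78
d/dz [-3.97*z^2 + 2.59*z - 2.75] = 2.59 - 7.94*z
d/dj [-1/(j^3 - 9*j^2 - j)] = (3*j^2 - 18*j - 1)/(j^2*(-j^2 + 9*j + 1)^2)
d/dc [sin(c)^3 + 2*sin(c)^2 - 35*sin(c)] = (3*sin(c)^2 + 4*sin(c) - 35)*cos(c)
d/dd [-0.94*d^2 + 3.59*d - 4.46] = 3.59 - 1.88*d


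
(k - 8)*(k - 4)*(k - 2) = k^3 - 14*k^2 + 56*k - 64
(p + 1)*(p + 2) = p^2 + 3*p + 2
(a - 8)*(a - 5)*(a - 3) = a^3 - 16*a^2 + 79*a - 120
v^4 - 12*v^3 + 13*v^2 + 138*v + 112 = (v - 8)*(v - 7)*(v + 1)*(v + 2)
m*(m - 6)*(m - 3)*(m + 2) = m^4 - 7*m^3 + 36*m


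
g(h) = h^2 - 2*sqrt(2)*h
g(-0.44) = 1.44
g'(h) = 2*h - 2*sqrt(2)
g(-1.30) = 5.37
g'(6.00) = 9.17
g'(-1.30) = -5.43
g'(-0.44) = -3.71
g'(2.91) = 2.99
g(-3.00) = 17.49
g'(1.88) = 0.93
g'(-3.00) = -8.83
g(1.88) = -1.78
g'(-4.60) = -12.03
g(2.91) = 0.24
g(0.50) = -1.16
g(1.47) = -2.00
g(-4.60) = 34.17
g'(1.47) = 0.11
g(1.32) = -1.99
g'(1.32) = -0.19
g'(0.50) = -1.83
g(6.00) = 19.03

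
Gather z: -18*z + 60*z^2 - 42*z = 60*z^2 - 60*z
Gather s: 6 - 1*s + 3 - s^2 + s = 9 - s^2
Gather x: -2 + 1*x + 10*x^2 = 10*x^2 + x - 2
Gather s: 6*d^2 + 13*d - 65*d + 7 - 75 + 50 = 6*d^2 - 52*d - 18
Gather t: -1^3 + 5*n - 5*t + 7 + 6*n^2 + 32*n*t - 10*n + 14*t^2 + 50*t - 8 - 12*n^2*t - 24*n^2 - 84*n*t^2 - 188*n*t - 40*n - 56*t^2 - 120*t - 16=-18*n^2 - 45*n + t^2*(-84*n - 42) + t*(-12*n^2 - 156*n - 75) - 18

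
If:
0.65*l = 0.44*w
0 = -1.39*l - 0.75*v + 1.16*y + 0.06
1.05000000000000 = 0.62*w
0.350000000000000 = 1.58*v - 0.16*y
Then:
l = 1.15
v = 0.38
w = 1.69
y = 1.57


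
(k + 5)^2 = k^2 + 10*k + 25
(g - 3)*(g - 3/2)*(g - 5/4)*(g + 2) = g^4 - 15*g^3/4 - 11*g^2/8 + 117*g/8 - 45/4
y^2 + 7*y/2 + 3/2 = (y + 1/2)*(y + 3)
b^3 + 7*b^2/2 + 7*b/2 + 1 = (b + 1/2)*(b + 1)*(b + 2)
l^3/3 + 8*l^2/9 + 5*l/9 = l*(l/3 + 1/3)*(l + 5/3)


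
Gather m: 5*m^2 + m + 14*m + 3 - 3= 5*m^2 + 15*m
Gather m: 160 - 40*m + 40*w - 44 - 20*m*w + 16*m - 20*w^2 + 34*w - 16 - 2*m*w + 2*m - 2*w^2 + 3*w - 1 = m*(-22*w - 22) - 22*w^2 + 77*w + 99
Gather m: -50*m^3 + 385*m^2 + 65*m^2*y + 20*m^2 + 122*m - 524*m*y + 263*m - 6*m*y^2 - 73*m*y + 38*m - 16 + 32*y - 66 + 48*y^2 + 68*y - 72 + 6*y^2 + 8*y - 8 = -50*m^3 + m^2*(65*y + 405) + m*(-6*y^2 - 597*y + 423) + 54*y^2 + 108*y - 162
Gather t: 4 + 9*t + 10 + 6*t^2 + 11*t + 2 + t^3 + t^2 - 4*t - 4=t^3 + 7*t^2 + 16*t + 12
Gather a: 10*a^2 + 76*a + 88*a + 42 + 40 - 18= 10*a^2 + 164*a + 64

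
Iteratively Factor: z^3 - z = (z + 1)*(z^2 - z) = (z - 1)*(z + 1)*(z)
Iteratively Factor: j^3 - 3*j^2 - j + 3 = (j - 1)*(j^2 - 2*j - 3) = (j - 3)*(j - 1)*(j + 1)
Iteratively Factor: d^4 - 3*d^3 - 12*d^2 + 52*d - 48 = (d - 2)*(d^3 - d^2 - 14*d + 24) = (d - 2)^2*(d^2 + d - 12) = (d - 3)*(d - 2)^2*(d + 4)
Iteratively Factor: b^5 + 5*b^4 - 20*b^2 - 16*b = (b + 1)*(b^4 + 4*b^3 - 4*b^2 - 16*b) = b*(b + 1)*(b^3 + 4*b^2 - 4*b - 16) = b*(b + 1)*(b + 4)*(b^2 - 4) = b*(b - 2)*(b + 1)*(b + 4)*(b + 2)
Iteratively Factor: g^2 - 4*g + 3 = (g - 1)*(g - 3)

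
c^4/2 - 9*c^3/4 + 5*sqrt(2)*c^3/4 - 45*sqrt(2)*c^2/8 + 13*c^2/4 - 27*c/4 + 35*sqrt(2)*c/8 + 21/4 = (c/2 + sqrt(2)/2)*(c - 7/2)*(c - 1)*(c + 3*sqrt(2)/2)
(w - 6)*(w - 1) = w^2 - 7*w + 6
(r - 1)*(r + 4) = r^2 + 3*r - 4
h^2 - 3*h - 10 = (h - 5)*(h + 2)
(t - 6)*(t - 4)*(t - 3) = t^3 - 13*t^2 + 54*t - 72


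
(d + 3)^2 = d^2 + 6*d + 9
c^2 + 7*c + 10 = (c + 2)*(c + 5)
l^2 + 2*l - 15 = (l - 3)*(l + 5)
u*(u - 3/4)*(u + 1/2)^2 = u^4 + u^3/4 - u^2/2 - 3*u/16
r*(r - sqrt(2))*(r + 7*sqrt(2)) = r^3 + 6*sqrt(2)*r^2 - 14*r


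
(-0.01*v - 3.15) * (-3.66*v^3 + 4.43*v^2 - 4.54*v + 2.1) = 0.0366*v^4 + 11.4847*v^3 - 13.9091*v^2 + 14.28*v - 6.615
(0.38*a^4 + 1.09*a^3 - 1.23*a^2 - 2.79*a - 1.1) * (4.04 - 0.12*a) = -0.0456*a^5 + 1.4044*a^4 + 4.5512*a^3 - 4.6344*a^2 - 11.1396*a - 4.444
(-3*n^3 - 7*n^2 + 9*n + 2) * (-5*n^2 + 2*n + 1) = 15*n^5 + 29*n^4 - 62*n^3 + n^2 + 13*n + 2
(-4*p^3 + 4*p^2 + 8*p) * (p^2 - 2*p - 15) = -4*p^5 + 12*p^4 + 60*p^3 - 76*p^2 - 120*p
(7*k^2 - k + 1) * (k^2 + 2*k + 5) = 7*k^4 + 13*k^3 + 34*k^2 - 3*k + 5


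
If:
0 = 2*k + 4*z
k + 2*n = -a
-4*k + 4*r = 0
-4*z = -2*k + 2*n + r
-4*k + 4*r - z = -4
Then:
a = 32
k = -8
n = -12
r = -8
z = 4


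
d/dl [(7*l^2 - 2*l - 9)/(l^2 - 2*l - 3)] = -12/(l^2 - 6*l + 9)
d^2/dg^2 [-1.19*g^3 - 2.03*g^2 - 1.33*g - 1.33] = -7.14*g - 4.06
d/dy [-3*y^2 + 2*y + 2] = 2 - 6*y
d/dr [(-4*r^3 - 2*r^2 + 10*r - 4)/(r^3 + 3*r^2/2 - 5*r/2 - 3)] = 8*(-2*r^2 + 8*r - 5)/(4*r^4 - 4*r^3 - 11*r^2 + 6*r + 9)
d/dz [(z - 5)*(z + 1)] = 2*z - 4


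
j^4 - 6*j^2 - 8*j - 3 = (j - 3)*(j + 1)^3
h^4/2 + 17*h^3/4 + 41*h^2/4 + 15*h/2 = h*(h/2 + 1)*(h + 3/2)*(h + 5)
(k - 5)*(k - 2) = k^2 - 7*k + 10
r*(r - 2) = r^2 - 2*r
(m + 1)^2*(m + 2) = m^3 + 4*m^2 + 5*m + 2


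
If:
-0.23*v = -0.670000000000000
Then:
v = 2.91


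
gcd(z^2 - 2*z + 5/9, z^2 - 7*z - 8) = 1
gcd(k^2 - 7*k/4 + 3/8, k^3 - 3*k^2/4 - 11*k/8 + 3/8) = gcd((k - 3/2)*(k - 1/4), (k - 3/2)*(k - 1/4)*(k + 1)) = k^2 - 7*k/4 + 3/8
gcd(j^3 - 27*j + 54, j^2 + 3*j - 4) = 1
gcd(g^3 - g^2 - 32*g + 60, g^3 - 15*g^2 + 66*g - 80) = g^2 - 7*g + 10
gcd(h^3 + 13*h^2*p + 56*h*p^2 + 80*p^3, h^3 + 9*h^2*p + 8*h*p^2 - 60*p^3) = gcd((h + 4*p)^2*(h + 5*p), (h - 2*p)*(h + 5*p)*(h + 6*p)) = h + 5*p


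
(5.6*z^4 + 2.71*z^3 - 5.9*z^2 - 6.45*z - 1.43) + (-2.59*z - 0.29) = 5.6*z^4 + 2.71*z^3 - 5.9*z^2 - 9.04*z - 1.72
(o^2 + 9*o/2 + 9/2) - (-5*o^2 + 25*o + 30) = 6*o^2 - 41*o/2 - 51/2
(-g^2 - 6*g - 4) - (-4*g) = -g^2 - 2*g - 4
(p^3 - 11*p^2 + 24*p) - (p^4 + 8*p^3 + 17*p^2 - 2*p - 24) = -p^4 - 7*p^3 - 28*p^2 + 26*p + 24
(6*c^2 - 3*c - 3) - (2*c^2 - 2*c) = 4*c^2 - c - 3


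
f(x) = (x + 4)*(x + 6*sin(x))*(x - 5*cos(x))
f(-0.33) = 42.24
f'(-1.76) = 73.55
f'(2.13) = 202.23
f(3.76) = 17.12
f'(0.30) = -116.78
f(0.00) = 0.00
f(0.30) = -39.91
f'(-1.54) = 81.95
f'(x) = (x + 4)*(x + 6*sin(x))*(5*sin(x) + 1) + (x + 4)*(x - 5*cos(x))*(6*cos(x) + 1) + (x + 6*sin(x))*(x - 5*cos(x))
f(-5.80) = -55.46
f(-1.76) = 14.05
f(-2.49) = -13.75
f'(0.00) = -140.00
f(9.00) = 2021.76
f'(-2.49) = 1.24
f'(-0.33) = -107.30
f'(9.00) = -175.16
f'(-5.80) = 165.05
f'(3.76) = -238.35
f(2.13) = 211.55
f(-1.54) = 31.41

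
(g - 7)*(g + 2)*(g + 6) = g^3 + g^2 - 44*g - 84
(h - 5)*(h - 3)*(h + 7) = h^3 - h^2 - 41*h + 105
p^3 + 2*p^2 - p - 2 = (p - 1)*(p + 1)*(p + 2)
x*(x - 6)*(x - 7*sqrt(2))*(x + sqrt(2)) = x^4 - 6*sqrt(2)*x^3 - 6*x^3 - 14*x^2 + 36*sqrt(2)*x^2 + 84*x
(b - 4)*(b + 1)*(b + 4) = b^3 + b^2 - 16*b - 16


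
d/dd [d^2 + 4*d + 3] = 2*d + 4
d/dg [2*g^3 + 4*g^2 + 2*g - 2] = 6*g^2 + 8*g + 2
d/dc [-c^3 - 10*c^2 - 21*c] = -3*c^2 - 20*c - 21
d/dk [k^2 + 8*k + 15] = 2*k + 8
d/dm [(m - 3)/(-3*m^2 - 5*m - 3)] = (-3*m^2 - 5*m + (m - 3)*(6*m + 5) - 3)/(3*m^2 + 5*m + 3)^2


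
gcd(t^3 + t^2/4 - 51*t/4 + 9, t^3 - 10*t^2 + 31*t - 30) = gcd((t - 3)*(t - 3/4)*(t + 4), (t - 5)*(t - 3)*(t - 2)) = t - 3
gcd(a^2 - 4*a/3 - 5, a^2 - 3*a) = a - 3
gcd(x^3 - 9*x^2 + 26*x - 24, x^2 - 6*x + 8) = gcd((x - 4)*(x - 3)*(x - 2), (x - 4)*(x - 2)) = x^2 - 6*x + 8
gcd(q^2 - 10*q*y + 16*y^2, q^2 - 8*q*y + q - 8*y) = -q + 8*y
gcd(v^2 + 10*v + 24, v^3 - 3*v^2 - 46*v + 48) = v + 6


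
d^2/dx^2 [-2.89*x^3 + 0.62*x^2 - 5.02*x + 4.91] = 1.24 - 17.34*x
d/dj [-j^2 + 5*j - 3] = 5 - 2*j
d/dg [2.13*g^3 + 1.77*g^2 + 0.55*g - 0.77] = 6.39*g^2 + 3.54*g + 0.55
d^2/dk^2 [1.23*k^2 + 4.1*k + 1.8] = 2.46000000000000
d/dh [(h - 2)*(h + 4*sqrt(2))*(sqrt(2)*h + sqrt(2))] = 3*sqrt(2)*h^2 - 2*sqrt(2)*h + 16*h - 8 - 2*sqrt(2)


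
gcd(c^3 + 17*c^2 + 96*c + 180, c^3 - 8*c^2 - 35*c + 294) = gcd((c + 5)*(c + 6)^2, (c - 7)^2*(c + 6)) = c + 6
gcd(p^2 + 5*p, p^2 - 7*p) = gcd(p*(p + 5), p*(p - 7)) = p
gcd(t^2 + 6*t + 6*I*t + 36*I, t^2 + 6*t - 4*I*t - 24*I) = t + 6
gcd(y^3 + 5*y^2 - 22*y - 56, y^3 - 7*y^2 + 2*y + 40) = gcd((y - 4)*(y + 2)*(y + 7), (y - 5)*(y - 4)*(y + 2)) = y^2 - 2*y - 8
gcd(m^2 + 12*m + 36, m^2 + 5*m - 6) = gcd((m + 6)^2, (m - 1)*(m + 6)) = m + 6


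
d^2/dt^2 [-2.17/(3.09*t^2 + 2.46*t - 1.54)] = (41.438754*t^2 + 32.990076*t - 2.17*(6.18*t + 2.46)*(12.36*t + 4.92) - 20.652324)/(3.09*t^2 + 2.46*t - 1.54)^3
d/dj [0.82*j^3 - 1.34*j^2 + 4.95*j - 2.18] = 2.46*j^2 - 2.68*j + 4.95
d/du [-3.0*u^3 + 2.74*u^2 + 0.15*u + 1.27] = -9.0*u^2 + 5.48*u + 0.15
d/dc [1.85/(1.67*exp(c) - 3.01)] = -3.0895*exp(c)/(1.67*exp(c) - 3.01)^2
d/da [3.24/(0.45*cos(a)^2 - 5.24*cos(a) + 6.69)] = (2.916*cos(a) - 16.9776)*sin(a)/(0.45*cos(a)^2 - 5.24*cos(a) + 6.69)^2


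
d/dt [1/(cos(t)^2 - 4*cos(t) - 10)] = 2*(cos(t) - 2)*sin(t)/(sin(t)^2 + 4*cos(t) + 9)^2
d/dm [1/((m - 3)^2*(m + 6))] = -(3*m + 9)/((m - 3)^3*(m + 6)^2)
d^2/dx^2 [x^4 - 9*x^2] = 12*x^2 - 18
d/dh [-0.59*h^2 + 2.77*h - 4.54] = 2.77 - 1.18*h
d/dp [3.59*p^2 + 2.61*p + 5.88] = 7.18*p + 2.61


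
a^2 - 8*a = a*(a - 8)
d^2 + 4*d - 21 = (d - 3)*(d + 7)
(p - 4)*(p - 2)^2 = p^3 - 8*p^2 + 20*p - 16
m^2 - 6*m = m*(m - 6)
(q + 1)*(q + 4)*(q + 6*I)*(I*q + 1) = I*q^4 - 5*q^3 + 5*I*q^3 - 25*q^2 + 10*I*q^2 - 20*q + 30*I*q + 24*I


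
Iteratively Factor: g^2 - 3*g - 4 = (g - 4)*(g + 1)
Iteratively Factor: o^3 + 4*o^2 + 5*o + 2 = (o + 2)*(o^2 + 2*o + 1) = (o + 1)*(o + 2)*(o + 1)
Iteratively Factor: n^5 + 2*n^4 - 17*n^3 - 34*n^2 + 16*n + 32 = (n + 2)*(n^4 - 17*n^2 + 16) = (n - 4)*(n + 2)*(n^3 + 4*n^2 - n - 4) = (n - 4)*(n + 2)*(n + 4)*(n^2 - 1) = (n - 4)*(n - 1)*(n + 2)*(n + 4)*(n + 1)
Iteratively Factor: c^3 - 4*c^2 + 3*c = (c - 3)*(c^2 - c) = (c - 3)*(c - 1)*(c)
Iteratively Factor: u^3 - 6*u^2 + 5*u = (u - 5)*(u^2 - u) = u*(u - 5)*(u - 1)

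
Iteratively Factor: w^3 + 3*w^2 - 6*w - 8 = (w + 4)*(w^2 - w - 2) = (w + 1)*(w + 4)*(w - 2)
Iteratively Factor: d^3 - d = (d)*(d^2 - 1) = d*(d + 1)*(d - 1)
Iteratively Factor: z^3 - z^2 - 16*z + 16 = (z - 4)*(z^2 + 3*z - 4) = (z - 4)*(z - 1)*(z + 4)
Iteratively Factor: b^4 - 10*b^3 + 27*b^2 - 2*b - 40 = (b - 4)*(b^3 - 6*b^2 + 3*b + 10) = (b - 4)*(b + 1)*(b^2 - 7*b + 10) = (b - 4)*(b - 2)*(b + 1)*(b - 5)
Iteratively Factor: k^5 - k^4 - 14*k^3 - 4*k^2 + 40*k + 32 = (k + 2)*(k^4 - 3*k^3 - 8*k^2 + 12*k + 16) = (k + 2)^2*(k^3 - 5*k^2 + 2*k + 8) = (k - 4)*(k + 2)^2*(k^2 - k - 2) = (k - 4)*(k + 1)*(k + 2)^2*(k - 2)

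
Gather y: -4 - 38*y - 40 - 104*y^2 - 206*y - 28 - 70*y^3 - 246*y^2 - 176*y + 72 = -70*y^3 - 350*y^2 - 420*y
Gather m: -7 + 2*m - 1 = 2*m - 8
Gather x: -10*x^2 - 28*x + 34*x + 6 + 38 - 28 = -10*x^2 + 6*x + 16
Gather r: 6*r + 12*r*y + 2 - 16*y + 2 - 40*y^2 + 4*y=r*(12*y + 6) - 40*y^2 - 12*y + 4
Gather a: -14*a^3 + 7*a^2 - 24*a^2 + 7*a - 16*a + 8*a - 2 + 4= -14*a^3 - 17*a^2 - a + 2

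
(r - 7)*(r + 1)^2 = r^3 - 5*r^2 - 13*r - 7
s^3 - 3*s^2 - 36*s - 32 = (s - 8)*(s + 1)*(s + 4)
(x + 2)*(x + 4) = x^2 + 6*x + 8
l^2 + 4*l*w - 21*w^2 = (l - 3*w)*(l + 7*w)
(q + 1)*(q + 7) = q^2 + 8*q + 7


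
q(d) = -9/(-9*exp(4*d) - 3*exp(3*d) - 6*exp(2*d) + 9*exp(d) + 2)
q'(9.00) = 0.00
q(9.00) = 0.00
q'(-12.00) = 0.00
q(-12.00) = -4.50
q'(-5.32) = 0.09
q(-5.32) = -4.40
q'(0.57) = -0.34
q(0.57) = 0.09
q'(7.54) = -0.00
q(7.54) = 0.00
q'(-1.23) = 0.64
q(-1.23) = -2.26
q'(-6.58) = 0.03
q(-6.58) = -4.47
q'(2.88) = -0.00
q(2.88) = 0.00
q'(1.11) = -0.04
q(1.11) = 0.01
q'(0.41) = -0.69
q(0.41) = 0.16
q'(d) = -9*(36*exp(4*d) + 9*exp(3*d) + 12*exp(2*d) - 9*exp(d))/(-9*exp(4*d) - 3*exp(3*d) - 6*exp(2*d) + 9*exp(d) + 2)^2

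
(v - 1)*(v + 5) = v^2 + 4*v - 5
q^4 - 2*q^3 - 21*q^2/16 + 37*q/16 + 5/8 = (q - 2)*(q - 5/4)*(q + 1/4)*(q + 1)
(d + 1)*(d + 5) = d^2 + 6*d + 5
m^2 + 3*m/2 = m*(m + 3/2)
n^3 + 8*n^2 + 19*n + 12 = (n + 1)*(n + 3)*(n + 4)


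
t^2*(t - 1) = t^3 - t^2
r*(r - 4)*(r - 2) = r^3 - 6*r^2 + 8*r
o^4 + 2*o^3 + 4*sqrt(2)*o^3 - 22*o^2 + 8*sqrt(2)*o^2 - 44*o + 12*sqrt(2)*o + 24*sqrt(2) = (o + 2)*(o - sqrt(2))^2*(o + 6*sqrt(2))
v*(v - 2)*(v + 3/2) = v^3 - v^2/2 - 3*v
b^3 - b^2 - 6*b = b*(b - 3)*(b + 2)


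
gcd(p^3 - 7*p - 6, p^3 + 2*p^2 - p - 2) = p^2 + 3*p + 2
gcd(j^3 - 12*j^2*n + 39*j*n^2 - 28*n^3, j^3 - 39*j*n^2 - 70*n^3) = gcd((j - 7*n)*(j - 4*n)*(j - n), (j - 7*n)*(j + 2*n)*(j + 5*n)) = j - 7*n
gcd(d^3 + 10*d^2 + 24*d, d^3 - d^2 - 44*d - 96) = d + 4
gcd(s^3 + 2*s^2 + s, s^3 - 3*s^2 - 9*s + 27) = 1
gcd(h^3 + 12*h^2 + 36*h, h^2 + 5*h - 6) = h + 6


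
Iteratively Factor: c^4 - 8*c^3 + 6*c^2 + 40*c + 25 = (c - 5)*(c^3 - 3*c^2 - 9*c - 5) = (c - 5)*(c + 1)*(c^2 - 4*c - 5) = (c - 5)*(c + 1)^2*(c - 5)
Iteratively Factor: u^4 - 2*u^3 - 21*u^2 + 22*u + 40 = (u - 5)*(u^3 + 3*u^2 - 6*u - 8) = (u - 5)*(u + 4)*(u^2 - u - 2) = (u - 5)*(u + 1)*(u + 4)*(u - 2)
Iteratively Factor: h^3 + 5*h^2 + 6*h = (h + 3)*(h^2 + 2*h) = h*(h + 3)*(h + 2)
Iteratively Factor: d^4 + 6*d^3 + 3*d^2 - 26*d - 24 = (d - 2)*(d^3 + 8*d^2 + 19*d + 12) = (d - 2)*(d + 4)*(d^2 + 4*d + 3) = (d - 2)*(d + 1)*(d + 4)*(d + 3)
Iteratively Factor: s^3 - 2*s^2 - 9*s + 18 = (s - 3)*(s^2 + s - 6) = (s - 3)*(s - 2)*(s + 3)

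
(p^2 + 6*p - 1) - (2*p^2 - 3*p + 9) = -p^2 + 9*p - 10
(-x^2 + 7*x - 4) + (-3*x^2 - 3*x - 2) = -4*x^2 + 4*x - 6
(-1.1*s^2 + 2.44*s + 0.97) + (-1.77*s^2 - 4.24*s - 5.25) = -2.87*s^2 - 1.8*s - 4.28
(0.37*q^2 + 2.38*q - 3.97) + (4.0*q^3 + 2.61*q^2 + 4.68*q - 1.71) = 4.0*q^3 + 2.98*q^2 + 7.06*q - 5.68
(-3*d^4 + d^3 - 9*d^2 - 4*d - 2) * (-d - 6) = 3*d^5 + 17*d^4 + 3*d^3 + 58*d^2 + 26*d + 12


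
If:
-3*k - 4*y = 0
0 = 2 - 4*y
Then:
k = -2/3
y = 1/2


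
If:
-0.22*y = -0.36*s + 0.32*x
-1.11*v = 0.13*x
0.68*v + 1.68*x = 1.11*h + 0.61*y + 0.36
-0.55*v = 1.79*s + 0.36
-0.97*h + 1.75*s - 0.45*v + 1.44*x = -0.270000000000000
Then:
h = 0.07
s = -0.20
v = -0.01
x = 0.10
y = -0.47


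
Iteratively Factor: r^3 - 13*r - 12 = (r + 3)*(r^2 - 3*r - 4) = (r - 4)*(r + 3)*(r + 1)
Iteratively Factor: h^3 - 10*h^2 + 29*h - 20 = (h - 5)*(h^2 - 5*h + 4) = (h - 5)*(h - 4)*(h - 1)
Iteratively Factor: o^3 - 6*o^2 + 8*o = (o - 2)*(o^2 - 4*o) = o*(o - 2)*(o - 4)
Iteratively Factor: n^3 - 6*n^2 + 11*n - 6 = (n - 2)*(n^2 - 4*n + 3) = (n - 3)*(n - 2)*(n - 1)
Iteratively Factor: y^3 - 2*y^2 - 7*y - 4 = (y - 4)*(y^2 + 2*y + 1) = (y - 4)*(y + 1)*(y + 1)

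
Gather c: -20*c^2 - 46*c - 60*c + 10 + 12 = -20*c^2 - 106*c + 22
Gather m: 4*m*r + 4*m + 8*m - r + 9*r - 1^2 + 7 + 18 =m*(4*r + 12) + 8*r + 24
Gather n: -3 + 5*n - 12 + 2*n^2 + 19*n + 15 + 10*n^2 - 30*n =12*n^2 - 6*n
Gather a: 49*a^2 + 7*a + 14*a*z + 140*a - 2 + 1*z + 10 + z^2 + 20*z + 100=49*a^2 + a*(14*z + 147) + z^2 + 21*z + 108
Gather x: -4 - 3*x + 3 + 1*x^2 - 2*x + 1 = x^2 - 5*x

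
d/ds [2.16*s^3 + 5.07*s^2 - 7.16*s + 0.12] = 6.48*s^2 + 10.14*s - 7.16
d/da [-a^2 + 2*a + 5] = 2 - 2*a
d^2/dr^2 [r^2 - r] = 2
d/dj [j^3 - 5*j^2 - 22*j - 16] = 3*j^2 - 10*j - 22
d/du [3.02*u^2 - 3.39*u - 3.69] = 6.04*u - 3.39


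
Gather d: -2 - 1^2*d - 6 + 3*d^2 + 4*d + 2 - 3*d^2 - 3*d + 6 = 0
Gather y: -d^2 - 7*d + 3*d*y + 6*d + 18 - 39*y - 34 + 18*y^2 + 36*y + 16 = -d^2 - d + 18*y^2 + y*(3*d - 3)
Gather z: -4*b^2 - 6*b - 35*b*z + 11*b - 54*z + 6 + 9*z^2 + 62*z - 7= -4*b^2 + 5*b + 9*z^2 + z*(8 - 35*b) - 1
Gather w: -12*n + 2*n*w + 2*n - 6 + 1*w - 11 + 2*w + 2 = -10*n + w*(2*n + 3) - 15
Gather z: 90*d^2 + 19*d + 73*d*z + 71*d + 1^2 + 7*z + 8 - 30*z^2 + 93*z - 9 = 90*d^2 + 90*d - 30*z^2 + z*(73*d + 100)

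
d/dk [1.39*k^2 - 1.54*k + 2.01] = 2.78*k - 1.54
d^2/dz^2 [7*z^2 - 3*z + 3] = 14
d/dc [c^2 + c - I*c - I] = 2*c + 1 - I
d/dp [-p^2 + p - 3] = 1 - 2*p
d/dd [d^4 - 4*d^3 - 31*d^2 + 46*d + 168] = 4*d^3 - 12*d^2 - 62*d + 46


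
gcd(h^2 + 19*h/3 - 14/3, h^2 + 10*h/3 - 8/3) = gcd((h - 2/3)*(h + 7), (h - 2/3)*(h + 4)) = h - 2/3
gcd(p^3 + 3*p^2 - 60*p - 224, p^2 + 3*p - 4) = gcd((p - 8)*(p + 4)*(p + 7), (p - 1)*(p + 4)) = p + 4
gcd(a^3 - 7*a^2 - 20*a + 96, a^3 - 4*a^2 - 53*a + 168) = a^2 - 11*a + 24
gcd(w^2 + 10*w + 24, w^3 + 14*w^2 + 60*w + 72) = w + 6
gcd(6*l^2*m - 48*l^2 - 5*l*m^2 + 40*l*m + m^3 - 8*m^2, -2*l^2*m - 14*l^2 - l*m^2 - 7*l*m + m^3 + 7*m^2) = 2*l - m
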